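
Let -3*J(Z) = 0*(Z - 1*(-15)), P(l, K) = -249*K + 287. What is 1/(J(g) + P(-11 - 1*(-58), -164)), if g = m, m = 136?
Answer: 1/41123 ≈ 2.4317e-5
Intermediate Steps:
P(l, K) = 287 - 249*K
g = 136
J(Z) = 0 (J(Z) = -0*(Z - 1*(-15)) = -0*(Z + 15) = -0*(15 + Z) = -1/3*0 = 0)
1/(J(g) + P(-11 - 1*(-58), -164)) = 1/(0 + (287 - 249*(-164))) = 1/(0 + (287 + 40836)) = 1/(0 + 41123) = 1/41123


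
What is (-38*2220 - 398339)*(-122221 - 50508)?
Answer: 83376115571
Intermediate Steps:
(-38*2220 - 398339)*(-122221 - 50508) = (-84360 - 398339)*(-172729) = -482699*(-172729) = 83376115571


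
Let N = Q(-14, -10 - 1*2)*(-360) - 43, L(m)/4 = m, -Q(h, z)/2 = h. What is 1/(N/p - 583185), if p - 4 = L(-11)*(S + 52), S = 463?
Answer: -22656/13212629237 ≈ -1.7147e-6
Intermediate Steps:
Q(h, z) = -2*h
L(m) = 4*m
N = -10123 (N = -2*(-14)*(-360) - 43 = 28*(-360) - 43 = -10080 - 43 = -10123)
p = -22656 (p = 4 + (4*(-11))*(463 + 52) = 4 - 44*515 = 4 - 22660 = -22656)
1/(N/p - 583185) = 1/(-10123/(-22656) - 583185) = 1/(-10123*(-1/22656) - 583185) = 1/(10123/22656 - 583185) = 1/(-13212629237/22656) = -22656/13212629237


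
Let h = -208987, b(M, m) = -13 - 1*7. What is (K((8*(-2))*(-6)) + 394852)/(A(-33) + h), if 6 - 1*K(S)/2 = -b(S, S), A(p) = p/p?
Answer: -65804/34831 ≈ -1.8892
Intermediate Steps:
b(M, m) = -20 (b(M, m) = -13 - 7 = -20)
A(p) = 1
K(S) = -28 (K(S) = 12 - (-2)*(-20) = 12 - 2*20 = 12 - 40 = -28)
(K((8*(-2))*(-6)) + 394852)/(A(-33) + h) = (-28 + 394852)/(1 - 208987) = 394824/(-208986) = 394824*(-1/208986) = -65804/34831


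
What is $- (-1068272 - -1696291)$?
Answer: $-628019$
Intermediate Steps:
$- (-1068272 - -1696291) = - (-1068272 + 1696291) = \left(-1\right) 628019 = -628019$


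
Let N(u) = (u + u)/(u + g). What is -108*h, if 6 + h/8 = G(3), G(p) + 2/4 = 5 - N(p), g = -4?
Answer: -3888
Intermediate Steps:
N(u) = 2*u/(-4 + u) (N(u) = (u + u)/(u - 4) = (2*u)/(-4 + u) = 2*u/(-4 + u))
G(p) = 9/2 - 2*p/(-4 + p) (G(p) = -½ + (5 - 2*p/(-4 + p)) = 9/2 - 2*p/(-4 + p))
h = 36 (h = -48 + 8*((-36 + 5*3)/(2*(-4 + 3))) = -48 + 8*((½)*(-36 + 15)/(-1)) = -48 + 8*((½)*(-1)*(-21)) = -48 + 8*(21/2) = -48 + 84 = 36)
-108*h = -108*36 = -3888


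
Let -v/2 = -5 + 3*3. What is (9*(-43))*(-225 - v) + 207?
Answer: 84186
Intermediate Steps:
v = -8 (v = -2*(-5 + 3*3) = -2*(-5 + 9) = -2*4 = -8)
(9*(-43))*(-225 - v) + 207 = (9*(-43))*(-225 - 1*(-8)) + 207 = -387*(-225 + 8) + 207 = -387*(-217) + 207 = 83979 + 207 = 84186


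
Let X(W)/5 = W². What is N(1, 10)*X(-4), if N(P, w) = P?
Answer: 80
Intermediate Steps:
X(W) = 5*W²
N(1, 10)*X(-4) = 1*(5*(-4)²) = 1*(5*16) = 1*80 = 80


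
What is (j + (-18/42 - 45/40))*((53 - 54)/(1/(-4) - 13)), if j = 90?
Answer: 4953/742 ≈ 6.6752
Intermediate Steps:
(j + (-18/42 - 45/40))*((53 - 54)/(1/(-4) - 13)) = (90 + (-18/42 - 45/40))*((53 - 54)/(1/(-4) - 13)) = (90 + (-18*1/42 - 45*1/40))*(-1/(-¼ - 13)) = (90 + (-3/7 - 9/8))*(-1/(-53/4)) = (90 - 87/56)*(-1*(-4/53)) = (4953/56)*(4/53) = 4953/742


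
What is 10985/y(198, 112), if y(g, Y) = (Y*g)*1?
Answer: 10985/22176 ≈ 0.49536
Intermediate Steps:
y(g, Y) = Y*g
10985/y(198, 112) = 10985/((112*198)) = 10985/22176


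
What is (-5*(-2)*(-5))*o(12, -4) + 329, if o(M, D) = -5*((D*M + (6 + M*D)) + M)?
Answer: -19171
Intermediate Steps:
o(M, D) = -30 - 5*M - 10*D*M (o(M, D) = -5*((D*M + (6 + D*M)) + M) = -5*((6 + 2*D*M) + M) = -5*(6 + M + 2*D*M) = -30 - 5*M - 10*D*M)
(-5*(-2)*(-5))*o(12, -4) + 329 = (-5*(-2)*(-5))*(-30 - 5*12 - 10*(-4)*12) + 329 = (10*(-5))*(-30 - 60 + 480) + 329 = -50*390 + 329 = -19500 + 329 = -19171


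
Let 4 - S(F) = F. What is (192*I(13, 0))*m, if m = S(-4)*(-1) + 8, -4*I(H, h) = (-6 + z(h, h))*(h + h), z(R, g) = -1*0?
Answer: 0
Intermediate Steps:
S(F) = 4 - F
z(R, g) = 0
I(H, h) = 3*h (I(H, h) = -(-6 + 0)*(h + h)/4 = -(-3)*2*h/2 = -(-3)*h = 3*h)
m = 0 (m = (4 - 1*(-4))*(-1) + 8 = (4 + 4)*(-1) + 8 = 8*(-1) + 8 = -8 + 8 = 0)
(192*I(13, 0))*m = (192*(3*0))*0 = (192*0)*0 = 0*0 = 0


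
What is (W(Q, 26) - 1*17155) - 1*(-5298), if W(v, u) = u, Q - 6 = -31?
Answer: -11831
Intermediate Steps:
Q = -25 (Q = 6 - 31 = -25)
(W(Q, 26) - 1*17155) - 1*(-5298) = (26 - 1*17155) - 1*(-5298) = (26 - 17155) + 5298 = -17129 + 5298 = -11831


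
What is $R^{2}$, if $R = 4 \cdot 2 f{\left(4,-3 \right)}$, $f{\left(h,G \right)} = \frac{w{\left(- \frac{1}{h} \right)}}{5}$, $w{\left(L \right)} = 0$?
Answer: $0$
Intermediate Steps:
$f{\left(h,G \right)} = 0$ ($f{\left(h,G \right)} = \frac{0}{5} = 0 \cdot \frac{1}{5} = 0$)
$R = 0$ ($R = 4 \cdot 2 \cdot 0 = 8 \cdot 0 = 0$)
$R^{2} = 0^{2} = 0$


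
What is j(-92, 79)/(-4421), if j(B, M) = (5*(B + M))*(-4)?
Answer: -260/4421 ≈ -0.058810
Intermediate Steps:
j(B, M) = -20*B - 20*M (j(B, M) = (5*B + 5*M)*(-4) = -20*B - 20*M)
j(-92, 79)/(-4421) = (-20*(-92) - 20*79)/(-4421) = (1840 - 1580)*(-1/4421) = 260*(-1/4421) = -260/4421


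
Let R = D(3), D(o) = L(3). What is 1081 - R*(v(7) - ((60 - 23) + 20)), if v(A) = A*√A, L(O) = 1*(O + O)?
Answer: 1423 - 42*√7 ≈ 1311.9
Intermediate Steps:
L(O) = 2*O (L(O) = 1*(2*O) = 2*O)
D(o) = 6 (D(o) = 2*3 = 6)
v(A) = A^(3/2)
R = 6
1081 - R*(v(7) - ((60 - 23) + 20)) = 1081 - 6*(7^(3/2) - ((60 - 23) + 20)) = 1081 - 6*(7*√7 - (37 + 20)) = 1081 - 6*(7*√7 - 1*57) = 1081 - 6*(7*√7 - 57) = 1081 - 6*(-57 + 7*√7) = 1081 - (-342 + 42*√7) = 1081 + (342 - 42*√7) = 1423 - 42*√7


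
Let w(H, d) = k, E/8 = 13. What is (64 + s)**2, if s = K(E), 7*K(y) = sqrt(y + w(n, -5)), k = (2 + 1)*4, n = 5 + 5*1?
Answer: 200820/49 + 256*sqrt(29)/7 ≈ 4295.3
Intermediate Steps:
E = 104 (E = 8*13 = 104)
n = 10 (n = 5 + 5 = 10)
k = 12 (k = 3*4 = 12)
w(H, d) = 12
K(y) = sqrt(12 + y)/7 (K(y) = sqrt(y + 12)/7 = sqrt(12 + y)/7)
s = 2*sqrt(29)/7 (s = sqrt(12 + 104)/7 = sqrt(116)/7 = (2*sqrt(29))/7 = 2*sqrt(29)/7 ≈ 1.5386)
(64 + s)**2 = (64 + 2*sqrt(29)/7)**2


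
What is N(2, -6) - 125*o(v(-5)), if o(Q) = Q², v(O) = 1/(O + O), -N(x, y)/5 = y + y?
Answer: 235/4 ≈ 58.750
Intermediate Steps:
N(x, y) = -10*y (N(x, y) = -5*(y + y) = -10*y)
v(O) = 1/(2*O)
N(2, -6) - 125*o(v(-5)) = -10*(-6) - 125*((½)/(-5))² = 60 - 125*((½)*(-⅕))² = 60 - 125*(-⅒)² = 60 - 125*1/100 = 60 - 5/4 = 235/4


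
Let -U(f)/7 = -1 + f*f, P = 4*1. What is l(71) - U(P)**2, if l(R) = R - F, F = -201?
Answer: -10753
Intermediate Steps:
P = 4
l(R) = 201 + R (l(R) = R - 1*(-201) = R + 201 = 201 + R)
U(f) = 7 - 7*f**2 (U(f) = -7*(-1 + f*f) = -7*(-1 + f**2) = 7 - 7*f**2)
l(71) - U(P)**2 = (201 + 71) - (7 - 7*4**2)**2 = 272 - (7 - 7*16)**2 = 272 - (7 - 112)**2 = 272 - 1*(-105)**2 = 272 - 1*11025 = 272 - 11025 = -10753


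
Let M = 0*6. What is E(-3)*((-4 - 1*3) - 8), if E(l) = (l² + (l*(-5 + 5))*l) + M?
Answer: -135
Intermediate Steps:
M = 0
E(l) = l² (E(l) = (l² + (l*(-5 + 5))*l) + 0 = (l² + (l*0)*l) + 0 = (l² + 0*l) + 0 = (l² + 0) + 0 = l² + 0 = l²)
E(-3)*((-4 - 1*3) - 8) = (-3)²*((-4 - 1*3) - 8) = 9*((-4 - 3) - 8) = 9*(-7 - 8) = 9*(-15) = -135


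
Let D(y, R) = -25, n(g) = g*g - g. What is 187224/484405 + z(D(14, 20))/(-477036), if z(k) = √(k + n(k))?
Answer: 89300477939/231078623580 ≈ 0.38645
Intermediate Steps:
n(g) = g² - g
z(k) = √(k + k*(-1 + k))
187224/484405 + z(D(14, 20))/(-477036) = 187224/484405 + √((-25)²)/(-477036) = 187224*(1/484405) + √625*(-1/477036) = 187224/484405 + 25*(-1/477036) = 187224/484405 - 25/477036 = 89300477939/231078623580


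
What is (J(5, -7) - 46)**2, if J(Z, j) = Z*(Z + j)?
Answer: 3136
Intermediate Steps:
(J(5, -7) - 46)**2 = (5*(5 - 7) - 46)**2 = (5*(-2) - 46)**2 = (-10 - 46)**2 = (-56)**2 = 3136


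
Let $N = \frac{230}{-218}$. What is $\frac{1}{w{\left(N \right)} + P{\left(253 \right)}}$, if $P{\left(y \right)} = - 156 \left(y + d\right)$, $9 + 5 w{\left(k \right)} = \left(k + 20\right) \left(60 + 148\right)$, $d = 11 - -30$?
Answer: $- \frac{545}{24567341} \approx -2.2184 \cdot 10^{-5}$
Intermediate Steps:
$N = - \frac{115}{109}$ ($N = 230 \left(- \frac{1}{218}\right) = - \frac{115}{109} \approx -1.055$)
$d = 41$ ($d = 11 + 30 = 41$)
$w{\left(k \right)} = \frac{4151}{5} + \frac{208 k}{5}$ ($w{\left(k \right)} = - \frac{9}{5} + \frac{\left(k + 20\right) \left(60 + 148\right)}{5} = - \frac{9}{5} + \frac{\left(20 + k\right) 208}{5} = - \frac{9}{5} + \frac{4160 + 208 k}{5} = - \frac{9}{5} + \left(832 + \frac{208 k}{5}\right) = \frac{4151}{5} + \frac{208 k}{5}$)
$P{\left(y \right)} = -6396 - 156 y$ ($P{\left(y \right)} = - 156 \left(y + 41\right) = - 156 \left(41 + y\right) = -6396 - 156 y$)
$\frac{1}{w{\left(N \right)} + P{\left(253 \right)}} = \frac{1}{\left(\frac{4151}{5} + \frac{208}{5} \left(- \frac{115}{109}\right)\right) - 45864} = \frac{1}{\left(\frac{4151}{5} - \frac{4784}{109}\right) - 45864} = \frac{1}{\frac{428539}{545} - 45864} = \frac{1}{- \frac{24567341}{545}} = - \frac{545}{24567341}$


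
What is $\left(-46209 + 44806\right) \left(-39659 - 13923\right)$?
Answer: $75175546$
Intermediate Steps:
$\left(-46209 + 44806\right) \left(-39659 - 13923\right) = \left(-1403\right) \left(-53582\right) = 75175546$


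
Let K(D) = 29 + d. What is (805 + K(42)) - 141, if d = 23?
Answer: 716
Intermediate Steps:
K(D) = 52 (K(D) = 29 + 23 = 52)
(805 + K(42)) - 141 = (805 + 52) - 141 = 857 - 141 = 716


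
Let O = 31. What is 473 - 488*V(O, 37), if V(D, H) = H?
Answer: -17583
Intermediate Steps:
473 - 488*V(O, 37) = 473 - 488*37 = 473 - 18056 = -17583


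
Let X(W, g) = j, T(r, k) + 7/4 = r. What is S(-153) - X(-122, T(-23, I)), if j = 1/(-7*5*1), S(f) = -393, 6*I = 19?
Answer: -13754/35 ≈ -392.97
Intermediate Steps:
I = 19/6 (I = (1/6)*19 = 19/6 ≈ 3.1667)
T(r, k) = -7/4 + r
j = -1/35 (j = 1/(-35*1) = 1/(-35) = -1/35 ≈ -0.028571)
X(W, g) = -1/35
S(-153) - X(-122, T(-23, I)) = -393 - 1*(-1/35) = -393 + 1/35 = -13754/35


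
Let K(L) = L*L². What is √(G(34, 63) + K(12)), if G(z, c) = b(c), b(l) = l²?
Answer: 3*√633 ≈ 75.479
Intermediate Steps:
G(z, c) = c²
K(L) = L³
√(G(34, 63) + K(12)) = √(63² + 12³) = √(3969 + 1728) = √5697 = 3*√633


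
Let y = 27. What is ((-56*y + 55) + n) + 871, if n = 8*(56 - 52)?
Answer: -554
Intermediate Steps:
n = 32 (n = 8*4 = 32)
((-56*y + 55) + n) + 871 = ((-56*27 + 55) + 32) + 871 = ((-1512 + 55) + 32) + 871 = (-1457 + 32) + 871 = -1425 + 871 = -554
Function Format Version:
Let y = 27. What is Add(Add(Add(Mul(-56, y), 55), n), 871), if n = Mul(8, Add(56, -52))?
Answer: -554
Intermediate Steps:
n = 32 (n = Mul(8, 4) = 32)
Add(Add(Add(Mul(-56, y), 55), n), 871) = Add(Add(Add(Mul(-56, 27), 55), 32), 871) = Add(Add(Add(-1512, 55), 32), 871) = Add(Add(-1457, 32), 871) = Add(-1425, 871) = -554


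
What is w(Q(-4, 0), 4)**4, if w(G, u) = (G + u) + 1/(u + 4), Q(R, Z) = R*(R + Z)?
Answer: 671898241/4096 ≈ 1.6404e+5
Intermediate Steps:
w(G, u) = G + u + 1/(4 + u) (w(G, u) = (G + u) + 1/(4 + u) = G + u + 1/(4 + u))
w(Q(-4, 0), 4)**4 = ((1 + 4**2 + 4*(-4*(-4 + 0)) + 4*4 - 4*(-4 + 0)*4)/(4 + 4))**4 = ((1 + 16 + 4*(-4*(-4)) + 16 - 4*(-4)*4)/8)**4 = ((1 + 16 + 4*16 + 16 + 16*4)/8)**4 = ((1 + 16 + 64 + 16 + 64)/8)**4 = ((1/8)*161)**4 = (161/8)**4 = 671898241/4096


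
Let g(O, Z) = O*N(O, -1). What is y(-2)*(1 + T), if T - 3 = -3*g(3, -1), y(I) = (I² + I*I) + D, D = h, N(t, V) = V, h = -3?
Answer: 65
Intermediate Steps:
D = -3
y(I) = -3 + 2*I² (y(I) = (I² + I*I) - 3 = (I² + I²) - 3 = 2*I² - 3 = -3 + 2*I²)
g(O, Z) = -O (g(O, Z) = O*(-1) = -O)
T = 12 (T = 3 - (-3)*3 = 3 - 3*(-3) = 3 + 9 = 12)
y(-2)*(1 + T) = (-3 + 2*(-2)²)*(1 + 12) = (-3 + 2*4)*13 = (-3 + 8)*13 = 5*13 = 65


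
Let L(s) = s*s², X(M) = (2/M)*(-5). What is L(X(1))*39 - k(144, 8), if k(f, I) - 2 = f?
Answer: -39146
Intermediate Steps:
k(f, I) = 2 + f
X(M) = -10/M
L(s) = s³
L(X(1))*39 - k(144, 8) = (-10/1)³*39 - (2 + 144) = (-10*1)³*39 - 1*146 = (-10)³*39 - 146 = -1000*39 - 146 = -39000 - 146 = -39146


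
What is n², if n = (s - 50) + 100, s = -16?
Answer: 1156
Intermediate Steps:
n = 34 (n = (-16 - 50) + 100 = -66 + 100 = 34)
n² = 34² = 1156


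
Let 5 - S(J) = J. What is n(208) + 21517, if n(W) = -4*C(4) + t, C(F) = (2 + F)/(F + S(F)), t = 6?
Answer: 107591/5 ≈ 21518.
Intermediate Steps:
S(J) = 5 - J
C(F) = ⅖ + F/5 (C(F) = (2 + F)/(F + (5 - F)) = (2 + F)/5 = (2 + F)*(⅕) = ⅖ + F/5)
n(W) = 6/5 (n(W) = -4*(⅖ + (⅕)*4) + 6 = -4*(⅖ + ⅘) + 6 = -4*6/5 + 6 = -24/5 + 6 = 6/5)
n(208) + 21517 = 6/5 + 21517 = 107591/5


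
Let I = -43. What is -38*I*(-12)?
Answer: -19608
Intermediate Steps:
-38*I*(-12) = -38*(-43)*(-12) = 1634*(-12) = -19608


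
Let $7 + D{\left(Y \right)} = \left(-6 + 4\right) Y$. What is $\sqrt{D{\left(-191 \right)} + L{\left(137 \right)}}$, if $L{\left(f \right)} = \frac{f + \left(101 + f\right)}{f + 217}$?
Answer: $\frac{25 \sqrt{8378}}{118} \approx 19.392$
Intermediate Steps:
$D{\left(Y \right)} = -7 - 2 Y$ ($D{\left(Y \right)} = -7 + \left(-6 + 4\right) Y = -7 - 2 Y$)
$L{\left(f \right)} = \frac{101 + 2 f}{217 + f}$
$\sqrt{D{\left(-191 \right)} + L{\left(137 \right)}} = \sqrt{\left(-7 - -382\right) + \frac{101 + 2 \cdot 137}{217 + 137}} = \sqrt{\left(-7 + 382\right) + \frac{101 + 274}{354}} = \sqrt{375 + \frac{1}{354} \cdot 375} = \sqrt{375 + \frac{125}{118}} = \sqrt{\frac{44375}{118}} = \frac{25 \sqrt{8378}}{118}$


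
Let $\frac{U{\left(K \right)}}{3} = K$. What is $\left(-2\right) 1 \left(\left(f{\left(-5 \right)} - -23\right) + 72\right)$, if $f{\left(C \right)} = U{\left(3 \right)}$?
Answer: $-208$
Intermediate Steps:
$U{\left(K \right)} = 3 K$
$f{\left(C \right)} = 9$ ($f{\left(C \right)} = 3 \cdot 3 = 9$)
$\left(-2\right) 1 \left(\left(f{\left(-5 \right)} - -23\right) + 72\right) = \left(-2\right) 1 \left(\left(9 - -23\right) + 72\right) = - 2 \left(\left(9 + 23\right) + 72\right) = - 2 \left(32 + 72\right) = \left(-2\right) 104 = -208$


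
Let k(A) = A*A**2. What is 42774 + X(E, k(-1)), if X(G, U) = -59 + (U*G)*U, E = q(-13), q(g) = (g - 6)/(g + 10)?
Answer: 128164/3 ≈ 42721.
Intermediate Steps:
k(A) = A**3
q(g) = (-6 + g)/(10 + g)
E = 19/3 (E = (-6 - 13)/(10 - 13) = -19/(-3) = -1/3*(-19) = 19/3 ≈ 6.3333)
X(G, U) = -59 + G*U**2 (X(G, U) = -59 + (G*U)*U = -59 + G*U**2)
42774 + X(E, k(-1)) = 42774 + (-59 + 19*((-1)**3)**2/3) = 42774 + (-59 + (19/3)*(-1)**2) = 42774 + (-59 + (19/3)*1) = 42774 + (-59 + 19/3) = 42774 - 158/3 = 128164/3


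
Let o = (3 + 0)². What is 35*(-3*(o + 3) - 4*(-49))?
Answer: 5600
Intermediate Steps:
o = 9 (o = 3² = 9)
35*(-3*(o + 3) - 4*(-49)) = 35*(-3*(9 + 3) - 4*(-49)) = 35*(-3*12 + 196) = 35*(-36 + 196) = 35*160 = 5600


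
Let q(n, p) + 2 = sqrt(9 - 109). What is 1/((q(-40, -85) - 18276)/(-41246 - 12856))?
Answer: 247219089/83521346 + 135255*I/83521346 ≈ 2.9599 + 0.0016194*I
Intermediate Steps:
q(n, p) = -2 + 10*I (q(n, p) = -2 + sqrt(9 - 109) = -2 + sqrt(-100) = -2 + 10*I)
1/((q(-40, -85) - 18276)/(-41246 - 12856)) = 1/(((-2 + 10*I) - 18276)/(-41246 - 12856)) = 1/((-18278 + 10*I)/(-54102)) = 1/((-18278 + 10*I)*(-1/54102)) = 1/(9139/27051 - 5*I/27051) = 731756601*(9139/27051 + 5*I/27051)/83521346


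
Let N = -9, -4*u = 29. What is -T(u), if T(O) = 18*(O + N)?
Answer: 585/2 ≈ 292.50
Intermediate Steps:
u = -29/4 (u = -1/4*29 = -29/4 ≈ -7.2500)
T(O) = -162 + 18*O (T(O) = 18*(O - 9) = 18*(-9 + O) = -162 + 18*O)
-T(u) = -(-162 + 18*(-29/4)) = -(-162 - 261/2) = -1*(-585/2) = 585/2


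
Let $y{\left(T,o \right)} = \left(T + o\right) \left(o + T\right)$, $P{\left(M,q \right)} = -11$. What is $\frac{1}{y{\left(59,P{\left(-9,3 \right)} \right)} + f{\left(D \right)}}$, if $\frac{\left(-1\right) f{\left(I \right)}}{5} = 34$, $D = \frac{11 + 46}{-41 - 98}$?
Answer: $\frac{1}{2134} \approx 0.0004686$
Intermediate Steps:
$y{\left(T,o \right)} = \left(T + o\right)^{2}$ ($y{\left(T,o \right)} = \left(T + o\right) \left(T + o\right) = \left(T + o\right)^{2}$)
$D = - \frac{57}{139}$ ($D = \frac{57}{-139} = 57 \left(- \frac{1}{139}\right) = - \frac{57}{139} \approx -0.41007$)
$f{\left(I \right)} = -170$ ($f{\left(I \right)} = \left(-5\right) 34 = -170$)
$\frac{1}{y{\left(59,P{\left(-9,3 \right)} \right)} + f{\left(D \right)}} = \frac{1}{\left(59 - 11\right)^{2} - 170} = \frac{1}{48^{2} - 170} = \frac{1}{2304 - 170} = \frac{1}{2134}$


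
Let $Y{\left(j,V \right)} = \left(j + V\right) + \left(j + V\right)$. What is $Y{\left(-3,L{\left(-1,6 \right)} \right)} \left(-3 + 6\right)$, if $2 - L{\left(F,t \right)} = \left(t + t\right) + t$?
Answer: $-114$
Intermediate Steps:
$L{\left(F,t \right)} = 2 - 3 t$ ($L{\left(F,t \right)} = 2 - \left(\left(t + t\right) + t\right) = 2 - \left(2 t + t\right) = 2 - 3 t$)
$Y{\left(j,V \right)} = 2 V + 2 j$ ($Y{\left(j,V \right)} = \left(V + j\right) + \left(V + j\right) = 2 V + 2 j$)
$Y{\left(-3,L{\left(-1,6 \right)} \right)} \left(-3 + 6\right) = \left(2 \left(2 - 18\right) + 2 \left(-3\right)\right) \left(-3 + 6\right) = \left(2 \left(2 - 18\right) - 6\right) 3 = \left(2 \left(-16\right) - 6\right) 3 = \left(-32 - 6\right) 3 = \left(-38\right) 3 = -114$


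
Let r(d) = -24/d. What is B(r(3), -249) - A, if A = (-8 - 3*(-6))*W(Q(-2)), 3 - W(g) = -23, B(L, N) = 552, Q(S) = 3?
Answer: 292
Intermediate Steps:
W(g) = 26 (W(g) = 3 - 1*(-23) = 3 + 23 = 26)
A = 260 (A = (-8 - 3*(-6))*26 = (-8 + 18)*26 = 10*26 = 260)
B(r(3), -249) - A = 552 - 1*260 = 552 - 260 = 292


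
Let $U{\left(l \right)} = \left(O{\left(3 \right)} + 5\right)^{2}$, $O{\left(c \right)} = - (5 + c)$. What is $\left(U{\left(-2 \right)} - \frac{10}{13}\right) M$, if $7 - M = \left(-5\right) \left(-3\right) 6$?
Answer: $- \frac{8881}{13} \approx -683.15$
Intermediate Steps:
$O{\left(c \right)} = -5 - c$
$M = -83$ ($M = 7 - \left(-5\right) \left(-3\right) 6 = 7 - 15 \cdot 6 = 7 - 90 = -83$)
$U{\left(l \right)} = 9$ ($U{\left(l \right)} = \left(\left(-5 - 3\right) + 5\right)^{2} = \left(-8 + 5\right)^{2} = \left(-3\right)^{2} = 9$)
$\left(U{\left(-2 \right)} - \frac{10}{13}\right) M = \left(9 - \frac{10}{13}\right) \left(-83\right) = \frac{107}{13} \left(-83\right) = - \frac{8881}{13}$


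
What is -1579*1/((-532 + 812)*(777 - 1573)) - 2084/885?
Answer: -92616901/39449760 ≈ -2.3477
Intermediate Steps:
-1579*1/((-532 + 812)*(777 - 1573)) - 2084/885 = -1579/((-796*280)) - 2084*1/885 = -1579/(-222880) - 2084/885 = -1579*(-1/222880) - 2084/885 = 1579/222880 - 2084/885 = -92616901/39449760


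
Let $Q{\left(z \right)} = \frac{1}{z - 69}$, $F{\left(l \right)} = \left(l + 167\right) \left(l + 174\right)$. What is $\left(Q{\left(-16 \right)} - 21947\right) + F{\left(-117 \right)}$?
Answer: $- \frac{1623246}{85} \approx -19097.0$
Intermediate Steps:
$F{\left(l \right)} = \left(167 + l\right) \left(174 + l\right)$
$Q{\left(z \right)} = \frac{1}{-69 + z}$
$\left(Q{\left(-16 \right)} - 21947\right) + F{\left(-117 \right)} = \left(\frac{1}{-69 - 16} - 21947\right) + \left(29058 + \left(-117\right)^{2} + 341 \left(-117\right)\right) = \left(\frac{1}{-85} - 21947\right) + \left(29058 + 13689 - 39897\right) = \left(- \frac{1}{85} - 21947\right) + 2850 = - \frac{1865496}{85} + 2850 = - \frac{1623246}{85}$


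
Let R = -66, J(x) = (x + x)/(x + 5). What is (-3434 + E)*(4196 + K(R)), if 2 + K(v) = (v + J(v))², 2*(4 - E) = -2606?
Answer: -65445896970/3721 ≈ -1.7588e+7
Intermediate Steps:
E = 1307 (E = 4 - ½*(-2606) = 4 + 1303 = 1307)
J(x) = 2*x/(5 + x) (J(x) = (2*x)/(5 + x) = 2*x/(5 + x))
K(v) = -2 + (v + 2*v/(5 + v))²
(-3434 + E)*(4196 + K(R)) = (-3434 + 1307)*(4196 + (-2 + (-66)²*(7 - 66)²/(5 - 66)²)) = -2127*(4196 + (-2 + 4356*(-59)²/(-61)²)) = -2127*(4196 + (-2 + 4356*(1/3721)*3481)) = -2127*(4196 + (-2 + 15163236/3721)) = -2127*(4196 + 15155794/3721) = -2127*30769110/3721 = -65445896970/3721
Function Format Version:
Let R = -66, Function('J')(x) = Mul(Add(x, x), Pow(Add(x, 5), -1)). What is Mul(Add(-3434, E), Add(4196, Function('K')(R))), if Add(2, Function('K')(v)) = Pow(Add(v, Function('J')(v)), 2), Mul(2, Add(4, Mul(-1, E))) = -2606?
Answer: Rational(-65445896970, 3721) ≈ -1.7588e+7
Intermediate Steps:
E = 1307 (E = Add(4, Mul(Rational(-1, 2), -2606)) = Add(4, 1303) = 1307)
Function('J')(x) = Mul(2, x, Pow(Add(5, x), -1)) (Function('J')(x) = Mul(Mul(2, x), Pow(Add(5, x), -1)) = Mul(2, x, Pow(Add(5, x), -1)))
Function('K')(v) = Add(-2, Pow(Add(v, Mul(2, v, Pow(Add(5, v), -1))), 2))
Mul(Add(-3434, E), Add(4196, Function('K')(R))) = Mul(Add(-3434, 1307), Add(4196, Add(-2, Mul(Pow(-66, 2), Pow(Add(5, -66), -2), Pow(Add(7, -66), 2))))) = Mul(-2127, Add(4196, Add(-2, Mul(4356, Pow(-61, -2), Pow(-59, 2))))) = Mul(-2127, Add(4196, Add(-2, Mul(4356, Rational(1, 3721), 3481)))) = Mul(-2127, Add(4196, Add(-2, Rational(15163236, 3721)))) = Mul(-2127, Add(4196, Rational(15155794, 3721))) = Mul(-2127, Rational(30769110, 3721)) = Rational(-65445896970, 3721)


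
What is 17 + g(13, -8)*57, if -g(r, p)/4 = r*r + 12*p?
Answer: -16627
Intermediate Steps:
g(r, p) = -48*p - 4*r² (g(r, p) = -4*(r*r + 12*p) = -4*(r² + 12*p) = -48*p - 4*r²)
17 + g(13, -8)*57 = 17 + (-48*(-8) - 4*13²)*57 = 17 + (384 - 4*169)*57 = 17 + (384 - 676)*57 = 17 - 292*57 = 17 - 16644 = -16627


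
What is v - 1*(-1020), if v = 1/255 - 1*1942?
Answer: -235109/255 ≈ -922.00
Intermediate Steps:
v = -495209/255 (v = 1/255 - 1942 = -495209/255 ≈ -1942.0)
v - 1*(-1020) = -495209/255 - 1*(-1020) = -495209/255 + 1020 = -235109/255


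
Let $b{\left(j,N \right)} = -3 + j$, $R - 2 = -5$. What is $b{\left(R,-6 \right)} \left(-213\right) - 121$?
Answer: $1157$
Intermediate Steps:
$R = -3$ ($R = 2 - 5 = -3$)
$b{\left(R,-6 \right)} \left(-213\right) - 121 = \left(-3 - 3\right) \left(-213\right) - 121 = \left(-6\right) \left(-213\right) - 121 = 1278 - 121 = 1157$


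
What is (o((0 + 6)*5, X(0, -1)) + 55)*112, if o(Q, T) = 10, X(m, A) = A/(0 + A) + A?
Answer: 7280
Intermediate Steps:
X(m, A) = 1 + A (X(m, A) = A/A + A = 1 + A)
(o((0 + 6)*5, X(0, -1)) + 55)*112 = (10 + 55)*112 = 65*112 = 7280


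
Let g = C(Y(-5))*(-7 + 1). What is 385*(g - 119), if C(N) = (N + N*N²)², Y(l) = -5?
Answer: -39084815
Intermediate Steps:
C(N) = (N + N³)²
g = -101400 (g = ((-5)²*(1 + (-5)²)²)*(-7 + 1) = (25*(1 + 25)²)*(-6) = (25*26²)*(-6) = (25*676)*(-6) = 16900*(-6) = -101400)
385*(g - 119) = 385*(-101400 - 119) = 385*(-101519) = -39084815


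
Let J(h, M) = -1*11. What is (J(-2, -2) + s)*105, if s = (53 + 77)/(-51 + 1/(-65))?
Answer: -2358615/1658 ≈ -1422.6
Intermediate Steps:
J(h, M) = -11
s = -4225/1658 (s = 130/(-51 - 1/65) = 130/(-3316/65) = 130*(-65/3316) = -4225/1658 ≈ -2.5483)
(J(-2, -2) + s)*105 = (-11 - 4225/1658)*105 = -22463/1658*105 = -2358615/1658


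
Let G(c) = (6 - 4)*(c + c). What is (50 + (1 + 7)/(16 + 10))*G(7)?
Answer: 18312/13 ≈ 1408.6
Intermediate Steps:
G(c) = 4*c (G(c) = 2*(2*c) = 4*c)
(50 + (1 + 7)/(16 + 10))*G(7) = (50 + (1 + 7)/(16 + 10))*(4*7) = (50 + 8/26)*28 = (50 + 8*(1/26))*28 = (50 + 4/13)*28 = (654/13)*28 = 18312/13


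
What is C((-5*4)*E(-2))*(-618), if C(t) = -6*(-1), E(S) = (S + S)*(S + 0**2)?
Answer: -3708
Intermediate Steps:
E(S) = 2*S**2 (E(S) = (2*S)*(S + 0) = (2*S)*S = 2*S**2)
C(t) = 6
C((-5*4)*E(-2))*(-618) = 6*(-618) = -3708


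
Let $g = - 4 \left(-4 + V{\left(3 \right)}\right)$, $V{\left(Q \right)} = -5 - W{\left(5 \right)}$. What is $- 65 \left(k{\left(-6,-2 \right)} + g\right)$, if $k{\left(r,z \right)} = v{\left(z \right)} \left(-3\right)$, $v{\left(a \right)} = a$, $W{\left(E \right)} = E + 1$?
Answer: $-4290$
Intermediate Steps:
$W{\left(E \right)} = 1 + E$
$V{\left(Q \right)} = -11$ ($V{\left(Q \right)} = -5 - \left(1 + 5\right) = -5 - 6 = -11$)
$k{\left(r,z \right)} = - 3 z$ ($k{\left(r,z \right)} = z \left(-3\right) = - 3 z$)
$g = 60$ ($g = - 4 \left(-4 - 11\right) = \left(-4\right) \left(-15\right) = 60$)
$- 65 \left(k{\left(-6,-2 \right)} + g\right) = - 65 \left(\left(-3\right) \left(-2\right) + 60\right) = - 65 \left(6 + 60\right) = \left(-65\right) 66 = -4290$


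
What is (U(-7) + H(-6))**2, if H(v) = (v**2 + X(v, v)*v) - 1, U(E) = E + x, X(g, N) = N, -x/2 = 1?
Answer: 3844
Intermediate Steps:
x = -2 (x = -2*1 = -2)
U(E) = -2 + E (U(E) = E - 2 = -2 + E)
H(v) = -1 + 2*v**2 (H(v) = (v**2 + v*v) - 1 = (v**2 + v**2) - 1 = 2*v**2 - 1 = -1 + 2*v**2)
(U(-7) + H(-6))**2 = ((-2 - 7) + (-1 + 2*(-6)**2))**2 = (-9 + (-1 + 2*36))**2 = (-9 + (-1 + 72))**2 = (-9 + 71)**2 = 62**2 = 3844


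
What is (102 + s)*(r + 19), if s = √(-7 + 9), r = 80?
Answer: 10098 + 99*√2 ≈ 10238.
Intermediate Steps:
s = √2 ≈ 1.4142
(102 + s)*(r + 19) = (102 + √2)*(80 + 19) = (102 + √2)*99 = 10098 + 99*√2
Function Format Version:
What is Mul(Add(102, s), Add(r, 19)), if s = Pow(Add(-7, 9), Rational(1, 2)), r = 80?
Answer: Add(10098, Mul(99, Pow(2, Rational(1, 2)))) ≈ 10238.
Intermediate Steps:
s = Pow(2, Rational(1, 2)) ≈ 1.4142
Mul(Add(102, s), Add(r, 19)) = Mul(Add(102, Pow(2, Rational(1, 2))), Add(80, 19)) = Mul(Add(102, Pow(2, Rational(1, 2))), 99) = Add(10098, Mul(99, Pow(2, Rational(1, 2))))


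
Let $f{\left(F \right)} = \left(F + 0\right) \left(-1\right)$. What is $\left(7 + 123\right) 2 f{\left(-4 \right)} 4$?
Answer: $4160$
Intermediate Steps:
$f{\left(F \right)} = - F$ ($f{\left(F \right)} = F \left(-1\right) = - F$)
$\left(7 + 123\right) 2 f{\left(-4 \right)} 4 = \left(7 + 123\right) 2 \left(\left(-1\right) \left(-4\right)\right) 4 = 130 \cdot 2 \cdot 4 \cdot 4 = 130 \cdot 8 \cdot 4 = 130 \cdot 32 = 4160$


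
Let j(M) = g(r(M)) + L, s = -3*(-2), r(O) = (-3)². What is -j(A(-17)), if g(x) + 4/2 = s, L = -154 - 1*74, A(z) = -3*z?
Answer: 224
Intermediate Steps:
r(O) = 9
L = -228 (L = -154 - 74 = -228)
s = 6
g(x) = 4 (g(x) = -2 + 6 = 4)
j(M) = -224 (j(M) = 4 - 228 = -224)
-j(A(-17)) = -1*(-224) = 224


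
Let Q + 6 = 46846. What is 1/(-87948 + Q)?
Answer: -1/41108 ≈ -2.4326e-5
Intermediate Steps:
Q = 46840 (Q = -6 + 46846 = 46840)
1/(-87948 + Q) = 1/(-87948 + 46840) = 1/(-41108) = -1/41108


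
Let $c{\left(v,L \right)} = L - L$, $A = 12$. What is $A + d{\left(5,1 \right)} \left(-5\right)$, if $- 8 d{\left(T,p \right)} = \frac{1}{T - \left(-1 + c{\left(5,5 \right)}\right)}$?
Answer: $\frac{581}{48} \approx 12.104$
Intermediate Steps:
$c{\left(v,L \right)} = 0$
$d{\left(T,p \right)} = - \frac{1}{8 \left(1 + T\right)}$ ($d{\left(T,p \right)} = - \frac{1}{8 \left(T - \left(-1 + 0\right)\right)} = - \frac{1}{8 \left(T - -1\right)} = - \frac{1}{8 \left(T + 1\right)} = - \frac{1}{8 \left(1 + T\right)}$)
$A + d{\left(5,1 \right)} \left(-5\right) = 12 + - \frac{1}{8 + 8 \cdot 5} \left(-5\right) = 12 + - \frac{1}{8 + 40} \left(-5\right) = 12 + - \frac{1}{48} \left(-5\right) = 12 + \left(-1\right) \frac{1}{48} \left(-5\right) = 12 - - \frac{5}{48} = 12 + \frac{5}{48} = \frac{581}{48}$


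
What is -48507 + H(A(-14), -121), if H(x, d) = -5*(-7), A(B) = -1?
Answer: -48472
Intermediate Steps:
H(x, d) = 35
-48507 + H(A(-14), -121) = -48507 + 35 = -48472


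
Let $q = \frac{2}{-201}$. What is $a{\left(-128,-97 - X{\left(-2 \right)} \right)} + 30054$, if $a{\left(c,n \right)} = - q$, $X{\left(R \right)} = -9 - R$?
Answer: $\frac{6040856}{201} \approx 30054.0$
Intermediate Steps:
$q = - \frac{2}{201}$ ($q = 2 \left(- \frac{1}{201}\right) = - \frac{2}{201} \approx -0.0099503$)
$a{\left(c,n \right)} = \frac{2}{201}$ ($a{\left(c,n \right)} = \left(-1\right) \left(- \frac{2}{201}\right) = \frac{2}{201}$)
$a{\left(-128,-97 - X{\left(-2 \right)} \right)} + 30054 = \frac{2}{201} + 30054 = \frac{6040856}{201}$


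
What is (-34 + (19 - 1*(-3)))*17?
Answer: -204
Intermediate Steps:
(-34 + (19 - 1*(-3)))*17 = (-34 + (19 + 3))*17 = (-34 + 22)*17 = -12*17 = -204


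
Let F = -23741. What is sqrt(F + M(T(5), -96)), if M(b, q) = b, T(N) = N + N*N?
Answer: I*sqrt(23711) ≈ 153.98*I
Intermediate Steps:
T(N) = N + N**2
sqrt(F + M(T(5), -96)) = sqrt(-23741 + 5*(1 + 5)) = sqrt(-23741 + 5*6) = sqrt(-23741 + 30) = sqrt(-23711) = I*sqrt(23711)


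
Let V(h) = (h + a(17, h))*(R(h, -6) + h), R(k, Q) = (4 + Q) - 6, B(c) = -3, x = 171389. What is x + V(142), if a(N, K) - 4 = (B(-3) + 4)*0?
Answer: 190953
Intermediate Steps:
a(N, K) = 4 (a(N, K) = 4 + (-3 + 4)*0 = 4 + 1*0 = 4 + 0 = 4)
R(k, Q) = -2 + Q
V(h) = (-8 + h)*(4 + h) (V(h) = (h + 4)*((-2 - 6) + h) = (4 + h)*(-8 + h) = (-8 + h)*(4 + h))
x + V(142) = 171389 + (-32 + 142**2 - 4*142) = 171389 + (-32 + 20164 - 568) = 171389 + 19564 = 190953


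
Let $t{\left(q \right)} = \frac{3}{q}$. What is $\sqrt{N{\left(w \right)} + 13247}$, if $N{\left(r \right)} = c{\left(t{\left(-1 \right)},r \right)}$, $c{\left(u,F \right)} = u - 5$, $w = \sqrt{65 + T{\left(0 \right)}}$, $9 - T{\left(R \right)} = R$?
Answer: $3 \sqrt{1471} \approx 115.06$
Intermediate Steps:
$T{\left(R \right)} = 9 - R$
$w = \sqrt{74}$ ($w = \sqrt{65 + \left(9 - 0\right)} = \sqrt{65 + \left(9 + 0\right)} = \sqrt{65 + 9} = \sqrt{74} \approx 8.6023$)
$c{\left(u,F \right)} = -5 + u$
$N{\left(r \right)} = -8$ ($N{\left(r \right)} = -5 + \frac{3}{-1} = -5 + 3 \left(-1\right) = -5 - 3 = -8$)
$\sqrt{N{\left(w \right)} + 13247} = \sqrt{-8 + 13247} = \sqrt{13239} = 3 \sqrt{1471}$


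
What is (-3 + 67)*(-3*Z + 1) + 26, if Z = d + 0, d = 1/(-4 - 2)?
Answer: 122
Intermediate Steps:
d = -⅙ (d = 1/(-6) = -⅙ ≈ -0.16667)
Z = -⅙ (Z = -⅙ + 0 = -⅙ ≈ -0.16667)
(-3 + 67)*(-3*Z + 1) + 26 = (-3 + 67)*(-3*(-⅙) + 1) + 26 = 64*(½ + 1) + 26 = 64*(3/2) + 26 = 96 + 26 = 122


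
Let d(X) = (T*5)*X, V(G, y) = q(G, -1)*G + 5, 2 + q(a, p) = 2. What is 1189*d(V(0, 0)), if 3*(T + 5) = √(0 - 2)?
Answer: -148625 + 29725*I*√2/3 ≈ -1.4863e+5 + 14013.0*I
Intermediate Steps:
q(a, p) = 0 (q(a, p) = -2 + 2 = 0)
T = -5 + I*√2/3 (T = -5 + √(0 - 2)/3 = -5 + √(-2)/3 = -5 + (I*√2)/3 = -5 + I*√2/3 ≈ -5.0 + 0.4714*I)
V(G, y) = 5 (V(G, y) = 0*G + 5 = 0 + 5 = 5)
d(X) = X*(-25 + 5*I*√2/3) (d(X) = ((-5 + I*√2/3)*5)*X = (-25 + 5*I*√2/3)*X = X*(-25 + 5*I*√2/3))
1189*d(V(0, 0)) = 1189*((5/3)*5*(-15 + I*√2)) = 1189*(-125 + 25*I*√2/3) = -148625 + 29725*I*√2/3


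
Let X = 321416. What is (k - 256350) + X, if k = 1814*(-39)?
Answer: -5680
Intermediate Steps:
k = -70746
(k - 256350) + X = (-70746 - 256350) + 321416 = -327096 + 321416 = -5680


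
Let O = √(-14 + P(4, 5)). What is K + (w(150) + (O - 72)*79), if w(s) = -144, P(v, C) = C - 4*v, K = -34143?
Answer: -39975 + 395*I ≈ -39975.0 + 395.0*I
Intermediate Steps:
O = 5*I (O = √(-14 + (5 - 4*4)) = √(-14 + (5 - 16)) = √(-14 - 11) = √(-25) = 5*I ≈ 5.0*I)
K + (w(150) + (O - 72)*79) = -34143 + (-144 + (5*I - 72)*79) = -34143 + (-144 + (-72 + 5*I)*79) = -34143 + (-144 + (-5688 + 395*I)) = -34143 + (-5832 + 395*I) = -39975 + 395*I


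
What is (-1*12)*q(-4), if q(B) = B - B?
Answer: 0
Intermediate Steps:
q(B) = 0
(-1*12)*q(-4) = -1*12*0 = -12*0 = 0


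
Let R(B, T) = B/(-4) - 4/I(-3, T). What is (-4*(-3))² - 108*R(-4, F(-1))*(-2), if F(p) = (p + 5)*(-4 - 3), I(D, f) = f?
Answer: 2736/7 ≈ 390.86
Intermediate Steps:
F(p) = -35 - 7*p (F(p) = (5 + p)*(-7) = -35 - 7*p)
R(B, T) = -4/T - B/4 (R(B, T) = B/(-4) - 4/T = B*(-¼) - 4/T = -B/4 - 4/T = -4/T - B/4)
(-4*(-3))² - 108*R(-4, F(-1))*(-2) = (-4*(-3))² - 108*(-4/(-35 - 7*(-1)) - ¼*(-4))*(-2) = 12² - 108*(-4/(-35 + 7) + 1)*(-2) = 144 - 108*(-4/(-28) + 1)*(-2) = 144 - 108*(-4*(-1/28) + 1)*(-2) = 144 - 108*(⅐ + 1)*(-2) = 144 - 864*(-2)/7 = 144 - 108*(-16/7) = 144 + 1728/7 = 2736/7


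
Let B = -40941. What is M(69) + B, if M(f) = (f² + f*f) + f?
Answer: -31350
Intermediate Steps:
M(f) = f + 2*f² (M(f) = (f² + f²) + f = 2*f² + f = f + 2*f²)
M(69) + B = 69*(1 + 2*69) - 40941 = 69*(1 + 138) - 40941 = 69*139 - 40941 = 9591 - 40941 = -31350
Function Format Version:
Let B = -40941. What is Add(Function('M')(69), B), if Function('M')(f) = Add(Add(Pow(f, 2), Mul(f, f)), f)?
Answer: -31350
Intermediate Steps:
Function('M')(f) = Add(f, Mul(2, Pow(f, 2))) (Function('M')(f) = Add(Add(Pow(f, 2), Pow(f, 2)), f) = Add(Mul(2, Pow(f, 2)), f) = Add(f, Mul(2, Pow(f, 2))))
Add(Function('M')(69), B) = Add(Mul(69, Add(1, Mul(2, 69))), -40941) = Add(Mul(69, Add(1, 138)), -40941) = Add(Mul(69, 139), -40941) = Add(9591, -40941) = -31350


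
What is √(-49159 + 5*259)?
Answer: 2*I*√11966 ≈ 218.78*I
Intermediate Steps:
√(-49159 + 5*259) = √(-49159 + 1295) = √(-47864) = 2*I*√11966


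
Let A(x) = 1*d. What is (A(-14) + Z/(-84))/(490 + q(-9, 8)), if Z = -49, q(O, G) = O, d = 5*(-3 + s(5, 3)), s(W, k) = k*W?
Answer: 727/5772 ≈ 0.12595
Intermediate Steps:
s(W, k) = W*k
d = 60 (d = 5*(-3 + 5*3) = 5*(-3 + 15) = 5*12 = 60)
A(x) = 60 (A(x) = 1*60 = 60)
(A(-14) + Z/(-84))/(490 + q(-9, 8)) = (60 - 49/(-84))/(490 - 9) = (60 - 49*(-1/84))/481 = (60 + 7/12)*(1/481) = (727/12)*(1/481) = 727/5772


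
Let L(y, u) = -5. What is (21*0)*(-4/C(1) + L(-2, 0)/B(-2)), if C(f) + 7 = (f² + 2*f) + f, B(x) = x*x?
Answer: 0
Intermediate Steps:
B(x) = x²
C(f) = -7 + f² + 3*f (C(f) = -7 + ((f² + 2*f) + f) = -7 + (f² + 3*f) = -7 + f² + 3*f)
(21*0)*(-4/C(1) + L(-2, 0)/B(-2)) = (21*0)*(-4/(-7 + 1² + 3*1) - 5/((-2)²)) = 0*(-4/(-7 + 1 + 3) - 5/4) = 0*(-4/(-3) - 5*¼) = 0*(-4*(-⅓) - 5/4) = 0*(4/3 - 5/4) = 0*(1/12) = 0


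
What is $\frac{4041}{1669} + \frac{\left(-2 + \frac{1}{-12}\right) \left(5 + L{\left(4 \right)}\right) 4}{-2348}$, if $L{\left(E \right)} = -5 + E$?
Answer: $\frac{7157926}{2939109} \approx 2.4354$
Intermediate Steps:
$\frac{4041}{1669} + \frac{\left(-2 + \frac{1}{-12}\right) \left(5 + L{\left(4 \right)}\right) 4}{-2348} = \frac{4041}{1669} + \frac{\left(-2 + \frac{1}{-12}\right) \left(5 + \left(-5 + 4\right)\right) 4}{-2348} = 4041 \cdot \frac{1}{1669} + \left(-2 - \frac{1}{12}\right) \left(5 - 1\right) 4 \left(- \frac{1}{2348}\right) = \frac{4041}{1669} + - \frac{25 \cdot 4 \cdot 4}{12} \left(- \frac{1}{2348}\right) = \frac{4041}{1669} + \left(- \frac{25}{12}\right) 16 \left(- \frac{1}{2348}\right) = \frac{4041}{1669} - - \frac{25}{1761} = \frac{4041}{1669} + \frac{25}{1761} = \frac{7157926}{2939109}$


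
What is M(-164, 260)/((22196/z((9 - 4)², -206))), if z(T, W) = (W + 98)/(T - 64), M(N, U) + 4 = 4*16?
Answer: 540/72137 ≈ 0.0074858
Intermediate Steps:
M(N, U) = 60 (M(N, U) = -4 + 4*16 = -4 + 64 = 60)
z(T, W) = (98 + W)/(-64 + T)
M(-164, 260)/((22196/z((9 - 4)², -206))) = 60/((22196/(((98 - 206)/(-64 + (9 - 4)²))))) = 60/((22196/((-108/(-64 + 5²))))) = 60/((22196/((-108/(-64 + 25))))) = 60/((22196/((-108/(-39))))) = 60/((22196/((-1/39*(-108))))) = 60/((22196/(36/13))) = 60/((22196*(13/36))) = 60/(72137/9) = 60*(9/72137) = 540/72137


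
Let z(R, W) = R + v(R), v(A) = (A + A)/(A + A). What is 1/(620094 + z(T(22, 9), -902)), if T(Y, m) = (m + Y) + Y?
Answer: 1/620148 ≈ 1.6125e-6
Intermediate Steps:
T(Y, m) = m + 2*Y (T(Y, m) = (Y + m) + Y = m + 2*Y)
v(A) = 1 (v(A) = (2*A)/((2*A)) = (2*A)*(1/(2*A)) = 1)
z(R, W) = 1 + R (z(R, W) = R + 1 = 1 + R)
1/(620094 + z(T(22, 9), -902)) = 1/(620094 + (1 + (9 + 2*22))) = 1/(620094 + (1 + (9 + 44))) = 1/(620094 + (1 + 53)) = 1/(620094 + 54) = 1/620148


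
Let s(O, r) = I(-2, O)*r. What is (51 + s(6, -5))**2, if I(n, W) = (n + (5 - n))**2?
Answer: 5476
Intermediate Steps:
I(n, W) = 25 (I(n, W) = 5**2 = 25)
s(O, r) = 25*r
(51 + s(6, -5))**2 = (51 + 25*(-5))**2 = (51 - 125)**2 = (-74)**2 = 5476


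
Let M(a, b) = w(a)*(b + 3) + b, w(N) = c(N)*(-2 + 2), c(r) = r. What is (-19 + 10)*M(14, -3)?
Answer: 27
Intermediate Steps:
w(N) = 0 (w(N) = N*(-2 + 2) = N*0 = 0)
M(a, b) = b (M(a, b) = 0*(b + 3) + b = 0*(3 + b) + b = 0 + b = b)
(-19 + 10)*M(14, -3) = (-19 + 10)*(-3) = -9*(-3) = 27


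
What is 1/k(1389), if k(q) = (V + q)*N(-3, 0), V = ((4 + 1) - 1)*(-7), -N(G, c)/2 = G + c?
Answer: 1/8166 ≈ 0.00012246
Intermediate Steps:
N(G, c) = -2*G - 2*c (N(G, c) = -2*(G + c) = -2*G - 2*c)
V = -28 (V = (5 - 1)*(-7) = 4*(-7) = -28)
k(q) = -168 + 6*q (k(q) = (-28 + q)*(-2*(-3) - 2*0) = (-28 + q)*(6 + 0) = (-28 + q)*6 = -168 + 6*q)
1/k(1389) = 1/(-168 + 6*1389) = 1/(-168 + 8334) = 1/8166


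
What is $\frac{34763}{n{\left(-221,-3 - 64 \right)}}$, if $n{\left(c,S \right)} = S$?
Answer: $- \frac{34763}{67} \approx -518.85$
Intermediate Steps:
$\frac{34763}{n{\left(-221,-3 - 64 \right)}} = \frac{34763}{-3 - 64} = \frac{34763}{-67} = 34763 \left(- \frac{1}{67}\right) = - \frac{34763}{67}$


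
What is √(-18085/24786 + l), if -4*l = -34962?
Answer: √1841303558/459 ≈ 93.487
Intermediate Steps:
l = 17481/2 (l = -¼*(-34962) = 17481/2 ≈ 8740.5)
√(-18085/24786 + l) = √(-18085/24786 + 17481/2) = √(108311974/12393) = √1841303558/459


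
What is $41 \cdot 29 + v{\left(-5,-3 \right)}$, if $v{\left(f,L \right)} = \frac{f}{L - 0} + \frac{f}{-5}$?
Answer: $\frac{3575}{3} \approx 1191.7$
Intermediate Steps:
$v{\left(f,L \right)} = - \frac{f}{5} + \frac{f}{L}$ ($v{\left(f,L \right)} = \frac{f}{L + 0} + f \left(- \frac{1}{5}\right) = \frac{f}{L} - \frac{f}{5} = - \frac{f}{5} + \frac{f}{L}$)
$41 \cdot 29 + v{\left(-5,-3 \right)} = 41 \cdot 29 - \left(-1 + \frac{5}{-3}\right) = 1189 + \left(1 - - \frac{5}{3}\right) = 1189 + \left(1 + \frac{5}{3}\right) = 1189 + \frac{8}{3} = \frac{3575}{3}$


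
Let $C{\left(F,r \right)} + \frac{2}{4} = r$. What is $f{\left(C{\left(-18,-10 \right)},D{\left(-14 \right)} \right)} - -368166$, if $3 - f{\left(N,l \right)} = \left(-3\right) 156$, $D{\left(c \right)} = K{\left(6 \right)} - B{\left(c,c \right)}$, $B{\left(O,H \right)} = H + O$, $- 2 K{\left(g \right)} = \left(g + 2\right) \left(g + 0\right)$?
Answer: $368637$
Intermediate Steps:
$K{\left(g \right)} = - \frac{g \left(2 + g\right)}{2}$ ($K{\left(g \right)} = - \frac{\left(g + 2\right) \left(g + 0\right)}{2} = - \frac{\left(2 + g\right) g}{2} = - \frac{g \left(2 + g\right)}{2}$)
$D{\left(c \right)} = -24 - 2 c$ ($D{\left(c \right)} = \left(- \frac{1}{2}\right) 6 \left(2 + 6\right) - \left(c + c\right) = \left(- \frac{1}{2}\right) 6 \cdot 8 - 2 c = -24 - 2 c$)
$C{\left(F,r \right)} = - \frac{1}{2} + r$
$f{\left(N,l \right)} = 471$ ($f{\left(N,l \right)} = 3 - \left(-3\right) 156 = 3 - -468 = 3 + 468 = 471$)
$f{\left(C{\left(-18,-10 \right)},D{\left(-14 \right)} \right)} - -368166 = 471 - -368166 = 471 + 368166 = 368637$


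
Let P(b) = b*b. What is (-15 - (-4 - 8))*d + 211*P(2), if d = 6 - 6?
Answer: 844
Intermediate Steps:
P(b) = b²
d = 0
(-15 - (-4 - 8))*d + 211*P(2) = (-15 - (-4 - 8))*0 + 211*2² = (-15 - 1*(-12))*0 + 211*4 = (-15 + 12)*0 + 844 = -3*0 + 844 = 0 + 844 = 844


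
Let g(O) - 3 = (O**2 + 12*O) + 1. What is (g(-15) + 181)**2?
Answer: 52900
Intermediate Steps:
g(O) = 4 + O**2 + 12*O (g(O) = 3 + ((O**2 + 12*O) + 1) = 3 + (1 + O**2 + 12*O) = 4 + O**2 + 12*O)
(g(-15) + 181)**2 = ((4 + (-15)**2 + 12*(-15)) + 181)**2 = ((4 + 225 - 180) + 181)**2 = (49 + 181)**2 = 230**2 = 52900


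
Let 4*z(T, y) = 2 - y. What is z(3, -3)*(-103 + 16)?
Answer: -435/4 ≈ -108.75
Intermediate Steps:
z(T, y) = ½ - y/4 (z(T, y) = (2 - y)/4 = ½ - y/4)
z(3, -3)*(-103 + 16) = (½ - ¼*(-3))*(-103 + 16) = (½ + ¾)*(-87) = (5/4)*(-87) = -435/4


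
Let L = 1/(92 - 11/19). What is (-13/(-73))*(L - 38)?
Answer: -857831/126801 ≈ -6.7652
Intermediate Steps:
L = 19/1737 (L = 1/(92 - 11*1/19) = 1/(92 - 11/19) = 1/(1737/19) = 19/1737 ≈ 0.010938)
(-13/(-73))*(L - 38) = (-13/(-73))*(19/1737 - 38) = -13*(-1/73)*(-65987/1737) = (13/73)*(-65987/1737) = -857831/126801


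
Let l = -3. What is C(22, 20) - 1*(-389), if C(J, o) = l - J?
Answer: 364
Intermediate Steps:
C(J, o) = -3 - J
C(22, 20) - 1*(-389) = (-3 - 1*22) - 1*(-389) = (-3 - 22) + 389 = -25 + 389 = 364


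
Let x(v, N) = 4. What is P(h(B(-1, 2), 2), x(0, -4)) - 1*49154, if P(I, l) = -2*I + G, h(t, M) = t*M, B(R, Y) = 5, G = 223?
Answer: -48951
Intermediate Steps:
h(t, M) = M*t
P(I, l) = 223 - 2*I (P(I, l) = -2*I + 223 = 223 - 2*I)
P(h(B(-1, 2), 2), x(0, -4)) - 1*49154 = (223 - 4*5) - 1*49154 = (223 - 2*10) - 49154 = (223 - 20) - 49154 = 203 - 49154 = -48951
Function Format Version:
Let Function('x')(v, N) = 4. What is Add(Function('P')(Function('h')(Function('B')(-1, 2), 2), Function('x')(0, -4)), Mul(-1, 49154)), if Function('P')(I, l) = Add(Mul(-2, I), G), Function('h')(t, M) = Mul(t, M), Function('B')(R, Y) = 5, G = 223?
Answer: -48951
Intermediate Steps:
Function('h')(t, M) = Mul(M, t)
Function('P')(I, l) = Add(223, Mul(-2, I)) (Function('P')(I, l) = Add(Mul(-2, I), 223) = Add(223, Mul(-2, I)))
Add(Function('P')(Function('h')(Function('B')(-1, 2), 2), Function('x')(0, -4)), Mul(-1, 49154)) = Add(Add(223, Mul(-2, Mul(2, 5))), Mul(-1, 49154)) = Add(Add(223, Mul(-2, 10)), -49154) = Add(Add(223, -20), -49154) = Add(203, -49154) = -48951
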